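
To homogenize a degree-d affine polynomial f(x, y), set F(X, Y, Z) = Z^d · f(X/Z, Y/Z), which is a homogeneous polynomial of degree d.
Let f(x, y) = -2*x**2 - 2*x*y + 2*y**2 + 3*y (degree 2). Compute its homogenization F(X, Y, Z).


F(X, Y, Z) = -2*X**2 - 2*X*Y + 2*Y**2 + 3*Y*Z

deg(f) = 2.
Substitute x = X/Z, y = Y/Z into f, then multiply by Z^2.
  monomial -2·x^2·y^0 ↦ -2·X^2·Y^0·Z^0.
  monomial -2·x^1·y^1 ↦ -2·X^1·Y^1·Z^0.
  monomial 2·x^0·y^2 ↦ 2·X^0·Y^2·Z^0.
  monomial 3·x^0·y^1 ↦ 3·X^0·Y^1·Z^1.
Collecting: F(X, Y, Z) = -2*X**2 - 2*X*Y + 2*Y**2 + 3*Y*Z.


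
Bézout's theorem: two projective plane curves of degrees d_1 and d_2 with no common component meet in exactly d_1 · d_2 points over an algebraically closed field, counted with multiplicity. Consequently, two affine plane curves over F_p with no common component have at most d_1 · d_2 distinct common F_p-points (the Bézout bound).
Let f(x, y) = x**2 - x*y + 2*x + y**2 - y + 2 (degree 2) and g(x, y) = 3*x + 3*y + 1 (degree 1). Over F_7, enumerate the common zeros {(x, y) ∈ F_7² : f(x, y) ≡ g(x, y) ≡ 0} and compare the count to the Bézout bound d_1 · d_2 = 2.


Common zeros: ∅; count = 0; Bézout bound = 2.

deg(f) = 2, deg(g) = 1, so Bézout bound = 2.
Scan x ∈ F_7. For each x, list the y ∈ F_7 with f(x, y) ≡ 0 and those with g(x, y) ≡ 0 (mod 7); the common zeros in that column are the intersection.
  x = 0: f ≡ 0 at y ∈ {4}; g ≡ 0 at y ∈ {2}; common: ∅.
  x = 1: f ≡ 0 at y ∈ ∅; g ≡ 0 at y ∈ {1}; common: ∅.
  x = 2: f ≡ 0 at y ∈ {4, 6}; g ≡ 0 at y ∈ {0}; common: ∅.
  x = 3: f ≡ 0 at y ∈ {1, 3}; g ≡ 0 at y ∈ {6}; common: ∅.
  x = 4: f ≡ 0 at y ∈ ∅; g ≡ 0 at y ∈ {5}; common: ∅.
  x = 5: f ≡ 0 at y ∈ {3}; g ≡ 0 at y ∈ {4}; common: ∅.
  x = 6: f ≡ 0 at y ∈ ∅; g ≡ 0 at y ∈ {3}; common: ∅.
Collecting: common zeros = ∅, so the count is 0.
Comparison with the Bézout bound: 0 ≤ 2 = deg(f)·deg(g), as expected for curves with no common component (the affine F_7-count falls short of the bound because intersections may lie at infinity, over extension fields, or carry multiplicity).


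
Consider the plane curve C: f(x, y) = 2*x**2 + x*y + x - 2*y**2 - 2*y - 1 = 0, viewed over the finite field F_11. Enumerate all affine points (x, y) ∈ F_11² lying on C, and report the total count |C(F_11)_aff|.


Affine F_11-points: {(4, 4), (4, 8), (5, 1), (5, 6), (6, 0), (6, 2), (8, 6), (8, 8), (9, 2), (9, 7), (10, 0), (10, 4)}; count = 12.

For each of the 121 pairs (x, y) ∈ F_11², evaluate f(x, y) mod 11. Record the zeros.
  x = 0: [0↦10, 1↦6, 2↦9, 3↦8, 4↦3, 5↦5, 6↦3, 7↦8, 8↦9, 9↦6, 10↦10]  zeros at y ∈ ∅
  x = 1: [0↦2, 1↦10, 2↦3, 3↦3, 4↦10, 5↦2, 6↦1, 7↦7, 8↦9, 9↦7, 10↦1]  zeros at y ∈ ∅
  x = 2: [0↦9, 1↦7, 2↦1, 3↦2, 4↦10, 5↦3, 6↦3, 7↦10, 8↦2, 9↦1, 10↦7]  zeros at y ∈ ∅
  x = 3: [0↦9, 1↦8, 2↦3, 3↦5, 4↦3, 5↦8, 6↦9, 7↦6, 8↦10, 9↦10, 10↦6]  zeros at y ∈ ∅
  x = 4: [0↦2, 1↦2, 2↦9, 3↦1, 4↦0, 5↦6, 6↦8, 7↦6, 8↦0, 9↦1, 10↦9]  zeros at y ∈ {4, 8}
  x = 5: [0↦10, 1↦0, 2↦8, 3↦1, 4↦1, 5↦8, 6↦0, 7↦10, 8↦5, 9↦7, 10↦5]  zeros at y ∈ {1, 6}
  x = 6: [0↦0, 1↦2, 2↦0, 3↦5, 4↦6, 5↦3, 6↦7, 7↦7, 8↦3, 9↦6, 10↦5]  zeros at y ∈ {0, 2}
  x = 7: [0↦5, 1↦8, 2↦7, 3↦2, 4↦4, 5↦2, 6↦7, 7↦8, 8↦5, 9↦9, 10↦9]  zeros at y ∈ ∅
  x = 8: [0↦3, 1↦7, 2↦7, 3↦3, 4↦6, 5↦5, 6↦0, 7↦2, 8↦0, 9↦5, 10↦6]  zeros at y ∈ {6, 8}
  x = 9: [0↦5, 1↦10, 2↦0, 3↦8, 4↦1, 5↦1, 6↦8, 7↦0, 8↦10, 9↦5, 10↦7]  zeros at y ∈ {2, 7}
  x = 10: [0↦0, 1↦6, 2↦8, 3↦6, 4↦0, 5↦1, 6↦9, 7↦2, 8↦2, 9↦9, 10↦1]  zeros at y ∈ {0, 4}
Collecting zeros: affine points = {(4, 4), (4, 8), (5, 1), (5, 6), (6, 0), (6, 2), (8, 6), (8, 8), (9, 2), (9, 7), (10, 0), (10, 4)}.
Total count |C(F_11)_aff| = 12.


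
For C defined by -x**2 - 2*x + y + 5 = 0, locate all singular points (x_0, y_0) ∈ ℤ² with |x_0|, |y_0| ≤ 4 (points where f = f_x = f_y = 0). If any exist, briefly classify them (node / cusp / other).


No singular points in the scanned grid; C is smooth there.

Compute partial derivatives:
  f_x = -2*x - 2.
  f_y = 1.
f_y = 1 is a nonzero constant, so f_y never vanishes: no point (x, y) can satisfy f = f_x = f_y = 0. In particular no (x, y) ∈ {−4, ..., 4}² is singular; the curve is smooth.


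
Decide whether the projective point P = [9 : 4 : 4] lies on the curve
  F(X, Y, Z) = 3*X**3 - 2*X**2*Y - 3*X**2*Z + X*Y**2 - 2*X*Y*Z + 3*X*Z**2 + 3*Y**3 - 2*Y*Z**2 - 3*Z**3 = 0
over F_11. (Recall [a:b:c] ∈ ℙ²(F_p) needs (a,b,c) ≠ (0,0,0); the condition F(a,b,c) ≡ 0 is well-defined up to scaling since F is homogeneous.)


F(9,4,4) ≡ 1 (mod 11); P is NOT on the curve.

Evaluate F(9, 4, 4) term-by-term (mod 11).
  3*X**3 ↦ 3·729·1·1 = 2187
  -2*X**2*Y ↦ -2·81·4·1 = -648
  -3*X**2*Z ↦ -3·81·1·4 = -972
  X*Y**2 ↦ 1·9·16·1 = 144
  -2*X*Y*Z ↦ -2·9·4·4 = -288
  3*X*Z**2 ↦ 3·9·1·16 = 432
  3*Y**3 ↦ 3·1·64·1 = 192
  -2*Y*Z**2 ↦ -2·1·4·16 = -128
  -3*Z**3 ↦ -3·1·1·64 = -192
Sum: F(9, 4, 4) = (2187) + (-648) + (-972) + (144) + (-288) + (432) + (192) + (-128) + (-192) = 727.
Reducing mod 11: 727 ≡ 1 (mod 11).
Since F(a, b, c) ≡ 1 ≠ 0 (mod 11), P does NOT lie on the curve.


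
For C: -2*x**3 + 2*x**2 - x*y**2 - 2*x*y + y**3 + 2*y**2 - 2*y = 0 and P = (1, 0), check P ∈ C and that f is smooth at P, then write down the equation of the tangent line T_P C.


Tangent line at P: -2*x - 4*y + 2 = 0.

Step 1: f(1, 0) = 0, so P lies on C.
Step 2: partial derivatives
  f_x(x, y) = -6*x**2 + 4*x - y**2 - 2*y, f_y(x, y) = -2*x*y - 2*x + 3*y**2 + 4*y - 2.
  f_x(P) = -2, f_y(P) = -4 (gradient nonzero, so P is smooth).
Step 3: tangent line at P: -2·(x − 1) + -4·(y − 0) = 0.
Expanding: -2*x - 4*y + 2 = 0.


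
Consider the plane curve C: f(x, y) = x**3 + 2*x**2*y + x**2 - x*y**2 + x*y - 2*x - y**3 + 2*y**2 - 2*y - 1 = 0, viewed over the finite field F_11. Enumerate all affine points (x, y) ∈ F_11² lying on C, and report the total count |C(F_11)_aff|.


Affine F_11-points: {(1, 1), (1, 10), (2, 10), (3, 2), (4, 5), (4, 7), (4, 8), (8, 3), (8, 4), (8, 9), (9, 10)}; count = 11.

For each of the 121 pairs (x, y) ∈ F_11², evaluate f(x, y) mod 11. Record the zeros.
  x = 0: [0↦10, 1↦9, 2↦6, 3↦6, 4↦3, 5↦2, 6↦8, 7↦4, 8↦6, 9↦8, 10↦4]  zeros at y ∈ ∅
  x = 1: [0↦10, 1↦0, 2↦8, 3↦6, 4↦10, 5↦3, 6↦1, 7↦9, 8↦10, 9↦9, 10↦0]  zeros at y ∈ {1, 10}
  x = 2: [0↦7, 1↦3, 2↦4, 3↦4, 4↦8, 5↦10, 6↦4, 7↦6, 8↦10, 9↦10, 10↦0]  zeros at y ∈ {10}
  x = 3: [0↦7, 1↦2, 2↦0, 3↦6, 4↦3, 5↦7, 6↦1, 7↦1, 8↦1, 9↦6, 10↦10]  zeros at y ∈ {2}
  x = 4: [0↦5, 1↦3, 2↦2, 3↦7, 4↦1, 5↦0, 6↦9, 7↦0, 8↦0, 9↦3, 10↦3]  zeros at y ∈ {5, 7, 8}
  x = 5: [0↦7, 1↦1, 2↦5, 3↦2, 4↦8, 5↦6, 6↦1, 7↦9, 8↦2, 9↦7, 10↦7]  zeros at y ∈ ∅
  x = 6: [0↦8, 1↦2, 2↦4, 3↦8, 4↦8, 5↦9, 6↦5, 7↦1, 8↦2, 9↦2, 10↦6]  zeros at y ∈ ∅
  x = 7: [0↦3, 1↦1, 2↦5, 3↦9, 4↦7, 5↦4, 6↦5, 7↦4, 8↦6, 9↦5, 10↦6]  zeros at y ∈ ∅
  x = 8: [0↦9, 1↦4, 2↦3, 3↦0, 4↦0, 5↦8, 6↦7, 7↦2, 8↦9, 9↦0, 10↦2]  zeros at y ∈ {3, 4, 9}
  x = 9: [0↦10, 1↦6, 2↦4, 3↦9, 4↦4, 5↦5, 6↦6, 7↦1, 8↦6, 9↦4, 10↦0]  zeros at y ∈ {10}
  x = 10: [0↦1, 1↦2, 2↦3, 3↦9, 4↦3, 5↦1, 6↦8, 7↦7, 8↦3, 9↦1, 10↦6]  zeros at y ∈ ∅
Collecting zeros: affine points = {(1, 1), (1, 10), (2, 10), (3, 2), (4, 5), (4, 7), (4, 8), (8, 3), (8, 4), (8, 9), (9, 10)}.
Total count |C(F_11)_aff| = 11.


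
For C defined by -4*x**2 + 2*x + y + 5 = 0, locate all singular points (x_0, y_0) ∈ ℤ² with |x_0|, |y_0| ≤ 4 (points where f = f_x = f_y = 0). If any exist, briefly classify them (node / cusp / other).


No singular points in the scanned grid; C is smooth there.

Compute partial derivatives:
  f_x = 2 - 8*x.
  f_y = 1.
f_y = 1 is a nonzero constant, so f_y never vanishes: no point (x, y) can satisfy f = f_x = f_y = 0. In particular no (x, y) ∈ {−4, ..., 4}² is singular; the curve is smooth.


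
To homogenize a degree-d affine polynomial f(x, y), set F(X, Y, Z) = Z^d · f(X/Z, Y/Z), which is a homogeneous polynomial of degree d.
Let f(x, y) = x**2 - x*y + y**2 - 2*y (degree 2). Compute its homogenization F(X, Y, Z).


F(X, Y, Z) = X**2 - X*Y + Y**2 - 2*Y*Z

deg(f) = 2.
Substitute x = X/Z, y = Y/Z into f, then multiply by Z^2.
  monomial 1·x^2·y^0 ↦ 1·X^2·Y^0·Z^0.
  monomial -1·x^1·y^1 ↦ -1·X^1·Y^1·Z^0.
  monomial 1·x^0·y^2 ↦ 1·X^0·Y^2·Z^0.
  monomial -2·x^0·y^1 ↦ -2·X^0·Y^1·Z^1.
Collecting: F(X, Y, Z) = X**2 - X*Y + Y**2 - 2*Y*Z.


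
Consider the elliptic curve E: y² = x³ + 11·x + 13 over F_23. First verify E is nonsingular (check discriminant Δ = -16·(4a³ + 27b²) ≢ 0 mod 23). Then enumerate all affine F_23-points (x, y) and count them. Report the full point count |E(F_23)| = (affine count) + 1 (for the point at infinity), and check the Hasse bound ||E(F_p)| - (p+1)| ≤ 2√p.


Affine points = {(0, 6), (0, 17), (1, 5), (1, 18), (3, 2), (3, 21), (4, 11), (4, 12), (5, 3), (5, 20), (9, 6), (9, 17), (11, 4), (11, 19), (14, 6), (14, 17), (21, 11), (21, 12), (22, 1), (22, 22)}; affine count = 20; |E(F_23)| = 21.

Discriminant check: Δ ∝ 4a³ + 27b² = 4·11³ + 27·13² = 4·1331 + 27·169 ≡ 20 (mod 23). Nonzero ⇒ E is nonsingular.
For each x ∈ F_23, compute rhs = x³ + 11·x + 13 mod 23, then count y ∈ F_23 with y² ≡ rhs.
  x = 0: rhs = 13, matching y values: 6, 17 (2 points).
  x = 1: rhs = 2, matching y values: 5, 18 (2 points).
  x = 2: rhs = 20, matching y values: none (0 points).
  x = 3: rhs = 4, matching y values: 2, 21 (2 points).
  x = 4: rhs = 6, matching y values: 11, 12 (2 points).
  x = 5: rhs = 9, matching y values: 3, 20 (2 points).
  x = 6: rhs = 19, matching y values: none (0 points).
  x = 7: rhs = 19, matching y values: none (0 points).
  x = 8: rhs = 15, matching y values: none (0 points).
  x = 9: rhs = 13, matching y values: 6, 17 (2 points).
  x = 10: rhs = 19, matching y values: none (0 points).
  x = 11: rhs = 16, matching y values: 4, 19 (2 points).
  x = 12: rhs = 10, matching y values: none (0 points).
  x = 13: rhs = 7, matching y values: none (0 points).
  x = 14: rhs = 13, matching y values: 6, 17 (2 points).
  x = 15: rhs = 11, matching y values: none (0 points).
  x = 16: rhs = 7, matching y values: none (0 points).
  x = 17: rhs = 7, matching y values: none (0 points).
  x = 18: rhs = 17, matching y values: none (0 points).
  x = 19: rhs = 20, matching y values: none (0 points).
  x = 20: rhs = 22, matching y values: none (0 points).
  x = 21: rhs = 6, matching y values: 11, 12 (2 points).
  x = 22: rhs = 1, matching y values: 1, 22 (2 points).
Total affine count: 20.
Full point count |E(F_23)| = 20 + 1 = 21.
Hasse bound: |21 − (23+1)| = |-3| = 3 ≤ 2√23 ≈ 9.5917 ✓.


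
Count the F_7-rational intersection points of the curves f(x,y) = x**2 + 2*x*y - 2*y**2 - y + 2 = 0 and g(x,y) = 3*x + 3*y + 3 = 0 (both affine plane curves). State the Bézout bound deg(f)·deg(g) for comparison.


Common zeros: {(1, 5), (2, 4)}; count = 2; Bézout bound = 2.

deg(f) = 2, deg(g) = 1, so Bézout bound = 2.
Scan x ∈ F_7. For each x, list the y ∈ F_7 with f(x, y) ≡ 0 and those with g(x, y) ≡ 0 (mod 7); the common zeros in that column are the intersection.
  x = 0: f ≡ 0 at y ∈ ∅; g ≡ 0 at y ∈ {6}; common: ∅.
  x = 1: f ≡ 0 at y ∈ {5, 6}; g ≡ 0 at y ∈ {5}; common: {5}.
  x = 2: f ≡ 0 at y ∈ {1, 4}; g ≡ 0 at y ∈ {4}; common: {4}.
  x = 3: f ≡ 0 at y ∈ {1, 5}; g ≡ 0 at y ∈ {3}; common: ∅.
  x = 4: f ≡ 0 at y ∈ {3, 4}; g ≡ 0 at y ∈ {2}; common: ∅.
  x = 5: f ≡ 0 at y ∈ ∅; g ≡ 0 at y ∈ {1}; common: ∅.
  x = 6: f ≡ 0 at y ∈ ∅; g ≡ 0 at y ∈ {0}; common: ∅.
Collecting: common zeros = {(1, 5), (2, 4)}, so the count is 2.
Comparison with the Bézout bound: 2 ≤ 2 = deg(f)·deg(g), as expected for curves with no common component (the bound is attained).


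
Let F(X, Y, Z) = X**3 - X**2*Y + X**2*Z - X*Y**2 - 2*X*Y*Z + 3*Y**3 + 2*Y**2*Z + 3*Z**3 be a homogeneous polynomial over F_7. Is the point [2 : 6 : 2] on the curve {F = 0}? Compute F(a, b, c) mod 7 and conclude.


F(2,6,2) ≡ 2 (mod 7); P is NOT on the curve.

Evaluate F(2, 6, 2) term-by-term (mod 7).
  X**3 ↦ 1·8·1·1 = 8
  -X**2*Y ↦ -1·4·6·1 = -24
  X**2*Z ↦ 1·4·1·2 = 8
  -X*Y**2 ↦ -1·2·36·1 = -72
  -2*X*Y*Z ↦ -2·2·6·2 = -48
  3*Y**3 ↦ 3·1·216·1 = 648
  2*Y**2*Z ↦ 2·1·36·2 = 144
  3*Z**3 ↦ 3·1·1·8 = 24
Sum: F(2, 6, 2) = (8) + (-24) + (8) + (-72) + (-48) + (648) + (144) + (24) = 688.
Reducing mod 7: 688 ≡ 2 (mod 7).
Since F(a, b, c) ≡ 2 ≠ 0 (mod 7), P does NOT lie on the curve.


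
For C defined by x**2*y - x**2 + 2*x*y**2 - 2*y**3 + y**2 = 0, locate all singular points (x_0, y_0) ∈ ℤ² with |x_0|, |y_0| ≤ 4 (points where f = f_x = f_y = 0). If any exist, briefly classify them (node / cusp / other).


Singular points: {(0, 0)}; classification: node.

Compute partial derivatives:
  f_x = 2*x*y - 2*x + 2*y**2.
  f_y = x**2 + 4*x*y - 6*y**2 + 2*y.
Scan x_0 ∈ {−4, ..., 4}. For each x_0, f_y(x_0, y) is a polynomial in y; find its integer roots y ∈ {−4, ..., 4}, then test f_x and f at those candidates.
  x = -4: f_y(-4, y) = -6*y**2 - 14*y + 16; no integer root y with |y| ≤ 4.
  x = -3: f_y(-3, y) = -6*y**2 - 10*y + 9; no integer root y with |y| ≤ 4.
  x = -2: f_y(-2, y) = -6*y**2 - 6*y + 4; no integer root y with |y| ≤ 4.
  x = -1: f_y(-1, y) = -6*y**2 - 2*y + 1; no integer root y with |y| ≤ 4.
  x = 0: f_y(0, y) = -6*y**2 + 2*y; vanishes at y ∈ {0}. (0, 0): f_x = 0, f = 0 — SINGULAR.
  x = 1: f_y(1, y) = -6*y**2 + 6*y + 1; no integer root y with |y| ≤ 4.
  x = 2: f_y(2, y) = -6*y**2 + 10*y + 4; vanishes at y ∈ {2}. (2, 2): f_x = 12 ≠ 0.
  x = 3: f_y(3, y) = -6*y**2 + 14*y + 9; no integer root y with |y| ≤ 4.
  x = 4: f_y(4, y) = -6*y**2 + 18*y + 16; no integer root y with |y| ≤ 4.
Only singular point on the grid: (0, 0).
Classify: substitute x = 0 + u, y = 0 + v and expand: f = u**2*v - u**2 + 2*u*v**2 - 2*v**3 + v**2.
No constant or linear terms (consistent with a singular point). Quadratic part: -u**2 + v**2. Cubic part: u**2*v + 2*u*v**2 - 2*v**3.
The quadratic part v**2 - u**2 = (v − u)(v + u) splits into two distinct linear factors, so there are two distinct tangent lines y − 0 = ±(x − 0) — this is a node (ordinary double point).
Classification: node.


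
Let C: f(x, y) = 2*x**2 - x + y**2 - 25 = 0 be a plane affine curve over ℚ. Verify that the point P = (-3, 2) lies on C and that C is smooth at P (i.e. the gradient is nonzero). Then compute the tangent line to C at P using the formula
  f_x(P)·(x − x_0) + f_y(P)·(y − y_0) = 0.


Tangent line at P: -13*x + 4*y - 47 = 0.

Step 1: f(-3, 2) = 0, so P lies on C.
Step 2: partial derivatives
  f_x(x, y) = 4*x - 1, f_y(x, y) = 2*y.
  f_x(P) = -13, f_y(P) = 4 (gradient nonzero, so P is smooth).
Step 3: tangent line at P: -13·(x − -3) + 4·(y − 2) = 0.
Expanding: -13*x + 4*y - 47 = 0.


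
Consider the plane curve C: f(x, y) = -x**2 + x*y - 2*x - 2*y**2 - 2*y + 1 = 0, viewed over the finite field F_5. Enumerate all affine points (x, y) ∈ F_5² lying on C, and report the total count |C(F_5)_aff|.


Affine F_5-points: {(1, 1), (2, 2), (2, 3), (3, 1), (3, 2), (4, 3)}; count = 6.

For each of the 25 pairs (x, y) ∈ F_5², evaluate f(x, y) mod 5. Record the zeros.
  x = 0: [0↦1, 1↦2, 2↦4, 3↦2, 4↦1]  zeros at y ∈ ∅
  x = 1: [0↦3, 1↦0, 2↦3, 3↦2, 4↦2]  zeros at y ∈ {1}
  x = 2: [0↦3, 1↦1, 2↦0, 3↦0, 4↦1]  zeros at y ∈ {2, 3}
  x = 3: [0↦1, 1↦0, 2↦0, 3↦1, 4↦3]  zeros at y ∈ {1, 2}
  x = 4: [0↦2, 1↦2, 2↦3, 3↦0, 4↦3]  zeros at y ∈ {3}
Collecting zeros: affine points = {(1, 1), (2, 2), (2, 3), (3, 1), (3, 2), (4, 3)}.
Total count |C(F_5)_aff| = 6.


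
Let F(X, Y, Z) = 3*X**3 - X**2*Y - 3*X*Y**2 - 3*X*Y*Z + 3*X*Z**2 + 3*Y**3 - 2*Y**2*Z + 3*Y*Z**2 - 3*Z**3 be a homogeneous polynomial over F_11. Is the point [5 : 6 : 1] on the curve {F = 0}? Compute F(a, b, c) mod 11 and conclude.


F(5,6,1) ≡ 3 (mod 11); P is NOT on the curve.

Evaluate F(5, 6, 1) term-by-term (mod 11).
  3*X**3 ↦ 3·125·1·1 = 375
  -X**2*Y ↦ -1·25·6·1 = -150
  -3*X*Y**2 ↦ -3·5·36·1 = -540
  -3*X*Y*Z ↦ -3·5·6·1 = -90
  3*X*Z**2 ↦ 3·5·1·1 = 15
  3*Y**3 ↦ 3·1·216·1 = 648
  -2*Y**2*Z ↦ -2·1·36·1 = -72
  3*Y*Z**2 ↦ 3·1·6·1 = 18
  -3*Z**3 ↦ -3·1·1·1 = -3
Sum: F(5, 6, 1) = (375) + (-150) + (-540) + (-90) + (15) + (648) + (-72) + (18) + (-3) = 201.
Reducing mod 11: 201 ≡ 3 (mod 11).
Since F(a, b, c) ≡ 3 ≠ 0 (mod 11), P does NOT lie on the curve.


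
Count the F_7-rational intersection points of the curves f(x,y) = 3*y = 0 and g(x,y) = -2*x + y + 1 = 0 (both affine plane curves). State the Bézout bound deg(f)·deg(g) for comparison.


Common zeros: {(4, 0)}; count = 1; Bézout bound = 1.

deg(f) = 1, deg(g) = 1, so Bézout bound = 1.
Scan x ∈ F_7. For each x, list the y ∈ F_7 with f(x, y) ≡ 0 and those with g(x, y) ≡ 0 (mod 7); the common zeros in that column are the intersection.
  x = 0: f ≡ 0 at y ∈ {0}; g ≡ 0 at y ∈ {6}; common: ∅.
  x = 1: f ≡ 0 at y ∈ {0}; g ≡ 0 at y ∈ {1}; common: ∅.
  x = 2: f ≡ 0 at y ∈ {0}; g ≡ 0 at y ∈ {3}; common: ∅.
  x = 3: f ≡ 0 at y ∈ {0}; g ≡ 0 at y ∈ {5}; common: ∅.
  x = 4: f ≡ 0 at y ∈ {0}; g ≡ 0 at y ∈ {0}; common: {0}.
  x = 5: f ≡ 0 at y ∈ {0}; g ≡ 0 at y ∈ {2}; common: ∅.
  x = 6: f ≡ 0 at y ∈ {0}; g ≡ 0 at y ∈ {4}; common: ∅.
Collecting: common zeros = {(4, 0)}, so the count is 1.
Comparison with the Bézout bound: 1 ≤ 1 = deg(f)·deg(g), as expected for curves with no common component (the bound is attained).


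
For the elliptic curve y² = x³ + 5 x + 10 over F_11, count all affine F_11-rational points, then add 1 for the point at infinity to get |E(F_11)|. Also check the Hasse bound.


Affine points = {(1, 4), (1, 7), (6, 5), (6, 6), (7, 5), (7, 6), (8, 1), (8, 10), (9, 5), (9, 6), (10, 2), (10, 9)}; affine count = 12; |E(F_11)| = 13.

Discriminant check: Δ ∝ 4a³ + 27b² = 4·5³ + 27·10² = 4·125 + 27·100 ≡ 10 (mod 11). Nonzero ⇒ E is nonsingular.
For each x ∈ F_11, compute rhs = x³ + 5·x + 10 mod 11, then count y ∈ F_11 with y² ≡ rhs.
  x = 0: rhs = 10, matching y values: none (0 points).
  x = 1: rhs = 5, matching y values: 4, 7 (2 points).
  x = 2: rhs = 6, matching y values: none (0 points).
  x = 3: rhs = 8, matching y values: none (0 points).
  x = 4: rhs = 6, matching y values: none (0 points).
  x = 5: rhs = 6, matching y values: none (0 points).
  x = 6: rhs = 3, matching y values: 5, 6 (2 points).
  x = 7: rhs = 3, matching y values: 5, 6 (2 points).
  x = 8: rhs = 1, matching y values: 1, 10 (2 points).
  x = 9: rhs = 3, matching y values: 5, 6 (2 points).
  x = 10: rhs = 4, matching y values: 2, 9 (2 points).
Total affine count: 12.
Full point count |E(F_11)| = 12 + 1 = 13.
Hasse bound: |13 − (11+1)| = |1| = 1 ≤ 2√11 ≈ 6.6332 ✓.


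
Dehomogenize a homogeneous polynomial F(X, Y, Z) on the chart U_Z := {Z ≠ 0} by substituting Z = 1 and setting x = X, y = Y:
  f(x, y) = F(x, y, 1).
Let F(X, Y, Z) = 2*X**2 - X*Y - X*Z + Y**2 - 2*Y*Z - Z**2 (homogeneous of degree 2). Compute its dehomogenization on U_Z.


f(x, y) = 2*x**2 - x*y - x + y**2 - 2*y - 1

On U_Z we set Z = 1. Each monomial c·X^i·Y^j·Z^k in F becomes c·x^i·y^j·1^k = c·x^i·y^j.
Substituting Z = 1: F(X, Y, 1) = 2*x**2 - x*y - x + y**2 - 2*y - 1.
Note: deg(f) ≤ deg(F) = 2; strict inequality happens when F is divisible by Z (lost terms).


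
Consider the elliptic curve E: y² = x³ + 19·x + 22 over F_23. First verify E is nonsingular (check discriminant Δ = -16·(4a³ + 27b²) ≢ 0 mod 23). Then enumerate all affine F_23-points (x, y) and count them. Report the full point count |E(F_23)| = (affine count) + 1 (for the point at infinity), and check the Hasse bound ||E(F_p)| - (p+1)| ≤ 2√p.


Affine points = {(4, 1), (4, 22), (5, 9), (5, 14), (9, 5), (9, 18), (10, 4), (10, 19), (12, 0), (15, 5), (15, 18), (16, 11), (16, 12), (18, 3), (18, 20), (22, 5), (22, 18)}; affine count = 17; |E(F_23)| = 18.

Discriminant check: Δ ∝ 4a³ + 27b² = 4·19³ + 27·22² = 4·6859 + 27·484 ≡ 1 (mod 23). Nonzero ⇒ E is nonsingular.
For each x ∈ F_23, compute rhs = x³ + 19·x + 22 mod 23, then count y ∈ F_23 with y² ≡ rhs.
  x = 0: rhs = 22, matching y values: none (0 points).
  x = 1: rhs = 19, matching y values: none (0 points).
  x = 2: rhs = 22, matching y values: none (0 points).
  x = 3: rhs = 14, matching y values: none (0 points).
  x = 4: rhs = 1, matching y values: 1, 22 (2 points).
  x = 5: rhs = 12, matching y values: 9, 14 (2 points).
  x = 6: rhs = 7, matching y values: none (0 points).
  x = 7: rhs = 15, matching y values: none (0 points).
  x = 8: rhs = 19, matching y values: none (0 points).
  x = 9: rhs = 2, matching y values: 5, 18 (2 points).
  x = 10: rhs = 16, matching y values: 4, 19 (2 points).
  x = 11: rhs = 21, matching y values: none (0 points).
  x = 12: rhs = 0, matching y values: 0 (1 points).
  x = 13: rhs = 5, matching y values: none (0 points).
  x = 14: rhs = 19, matching y values: none (0 points).
  x = 15: rhs = 2, matching y values: 5, 18 (2 points).
  x = 16: rhs = 6, matching y values: 11, 12 (2 points).
  x = 17: rhs = 14, matching y values: none (0 points).
  x = 18: rhs = 9, matching y values: 3, 20 (2 points).
  x = 19: rhs = 20, matching y values: none (0 points).
  x = 20: rhs = 7, matching y values: none (0 points).
  x = 21: rhs = 22, matching y values: none (0 points).
  x = 22: rhs = 2, matching y values: 5, 18 (2 points).
Total affine count: 17.
Full point count |E(F_23)| = 17 + 1 = 18.
Hasse bound: |18 − (23+1)| = |-6| = 6 ≤ 2√23 ≈ 9.5917 ✓.


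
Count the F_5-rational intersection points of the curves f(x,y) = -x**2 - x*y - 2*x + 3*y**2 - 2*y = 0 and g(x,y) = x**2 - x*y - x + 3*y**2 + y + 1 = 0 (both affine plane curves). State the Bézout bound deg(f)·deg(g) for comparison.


Common zeros: ∅; count = 0; Bézout bound = 4.

deg(f) = 2, deg(g) = 2, so Bézout bound = 4.
Scan x ∈ F_5. For each x, list the y ∈ F_5 with f(x, y) ≡ 0 and those with g(x, y) ≡ 0 (mod 5); the common zeros in that column are the intersection.
  x = 0: f ≡ 0 at y ∈ {0, 4}; g ≡ 0 at y ∈ {1, 2}; common: ∅.
  x = 1: f ≡ 0 at y ∈ {3}; g ≡ 0 at y ∈ ∅; common: ∅.
  x = 2: f ≡ 0 at y ∈ ∅; g ≡ 0 at y ∈ {1}; common: ∅.
  x = 3: f ≡ 0 at y ∈ {0}; g ≡ 0 at y ∈ {2}; common: ∅.
  x = 4: f ≡ 0 at y ∈ {3, 4}; g ≡ 0 at y ∈ ∅; common: ∅.
Collecting: common zeros = ∅, so the count is 0.
Comparison with the Bézout bound: 0 ≤ 4 = deg(f)·deg(g), as expected for curves with no common component (the affine F_5-count falls short of the bound because intersections may lie at infinity, over extension fields, or carry multiplicity).


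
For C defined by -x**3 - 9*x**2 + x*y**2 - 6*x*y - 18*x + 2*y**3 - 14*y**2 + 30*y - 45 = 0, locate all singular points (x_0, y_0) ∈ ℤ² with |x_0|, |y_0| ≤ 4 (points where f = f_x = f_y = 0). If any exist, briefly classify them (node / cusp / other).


Singular points: {(-3, 3)}; classification: cusp.

Compute partial derivatives:
  f_x = -3*x**2 - 18*x + y**2 - 6*y - 18.
  f_y = 2*x*y - 6*x + 6*y**2 - 28*y + 30.
Scan x_0 ∈ {−4, ..., 4}. For each x_0, f_y(x_0, y) is a polynomial in y; find its integer roots y ∈ {−4, ..., 4}, then test f_x and f at those candidates.
  x = -4: f_y(-4, y) = 6*y**2 - 36*y + 54; vanishes at y ∈ {3}. (-4, 3): f_x = -3 ≠ 0.
  x = -3: f_y(-3, y) = 6*y**2 - 34*y + 48; vanishes at y ∈ {3}. (-3, 3): f_x = 0, f = 0 — SINGULAR.
  x = -2: f_y(-2, y) = 6*y**2 - 32*y + 42; vanishes at y ∈ {3}. (-2, 3): f_x = -3 ≠ 0.
  x = -1: f_y(-1, y) = 6*y**2 - 30*y + 36; vanishes at y ∈ {2, 3}. (-1, 2): f_x = -11 ≠ 0; (-1, 3): f_x = -12 ≠ 0.
  x = 0: f_y(0, y) = 6*y**2 - 28*y + 30; vanishes at y ∈ {3}. (0, 3): f_x = -27 ≠ 0.
  x = 1: f_y(1, y) = 6*y**2 - 26*y + 24; vanishes at y ∈ {3}. (1, 3): f_x = -48 ≠ 0.
  x = 2: f_y(2, y) = 6*y**2 - 24*y + 18; vanishes at y ∈ {1, 3}. (2, 1): f_x = -71 ≠ 0; (2, 3): f_x = -75 ≠ 0.
  x = 3: f_y(3, y) = 6*y**2 - 22*y + 12; vanishes at y ∈ {3}. (3, 3): f_x = -108 ≠ 0.
  x = 4: f_y(4, y) = 6*y**2 - 20*y + 6; vanishes at y ∈ {3}. (4, 3): f_x = -147 ≠ 0.
Only singular point on the grid: (-3, 3).
Classify: substitute x = -3 + u, y = 3 + v and expand: f = -u**3 + u*v**2 + 2*v**3 + v**2.
No constant or linear terms (consistent with a singular point). Quadratic part: v**2. Cubic part: -u**3 + u*v**2 + 2*v**3.
The quadratic part v**2 is a perfect square, so there is a single (double) tangent line v = 0, i.e. y = 3. Restricting the cubic part to that line (v = 0) leaves -u**3 ≠ 0, so f is not divisible by v and the branch is v² ≈ u**3 to lowest order — this is a cusp.
Classification: cusp.


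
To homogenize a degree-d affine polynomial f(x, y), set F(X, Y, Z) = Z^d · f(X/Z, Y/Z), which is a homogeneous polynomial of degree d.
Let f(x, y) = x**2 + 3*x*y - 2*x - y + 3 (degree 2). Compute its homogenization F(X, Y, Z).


F(X, Y, Z) = X**2 + 3*X*Y - 2*X*Z - Y*Z + 3*Z**2

deg(f) = 2.
Substitute x = X/Z, y = Y/Z into f, then multiply by Z^2.
  monomial 1·x^2·y^0 ↦ 1·X^2·Y^0·Z^0.
  monomial 3·x^1·y^1 ↦ 3·X^1·Y^1·Z^0.
  monomial -2·x^1·y^0 ↦ -2·X^1·Y^0·Z^1.
  monomial -1·x^0·y^1 ↦ -1·X^0·Y^1·Z^1.
  monomial 3·x^0·y^0 ↦ 3·X^0·Y^0·Z^2.
Collecting: F(X, Y, Z) = X**2 + 3*X*Y - 2*X*Z - Y*Z + 3*Z**2.


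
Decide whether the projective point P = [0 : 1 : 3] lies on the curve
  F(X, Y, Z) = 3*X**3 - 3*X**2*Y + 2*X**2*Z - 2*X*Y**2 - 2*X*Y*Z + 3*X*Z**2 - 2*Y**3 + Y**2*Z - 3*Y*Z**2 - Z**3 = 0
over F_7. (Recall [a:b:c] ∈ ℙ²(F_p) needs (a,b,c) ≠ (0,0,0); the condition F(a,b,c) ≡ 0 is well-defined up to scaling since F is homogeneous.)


F(0,1,3) ≡ 3 (mod 7); P is NOT on the curve.

Evaluate F(0, 1, 3) term-by-term (mod 7).
  3*X**3 ↦ 3·0·1·1 = 0
  -3*X**2*Y ↦ -3·0·1·1 = 0
  2*X**2*Z ↦ 2·0·1·3 = 0
  -2*X*Y**2 ↦ -2·0·1·1 = 0
  -2*X*Y*Z ↦ -2·0·1·3 = 0
  3*X*Z**2 ↦ 3·0·1·9 = 0
  -2*Y**3 ↦ -2·1·1·1 = -2
  Y**2*Z ↦ 1·1·1·3 = 3
  -3*Y*Z**2 ↦ -3·1·1·9 = -27
  -Z**3 ↦ -1·1·1·27 = -27
Sum: F(0, 1, 3) = (0) + (0) + (0) + (0) + (0) + (0) + (-2) + (3) + (-27) + (-27) = -53.
Reducing mod 7: -53 ≡ 3 (mod 7).
Since F(a, b, c) ≡ 3 ≠ 0 (mod 7), P does NOT lie on the curve.


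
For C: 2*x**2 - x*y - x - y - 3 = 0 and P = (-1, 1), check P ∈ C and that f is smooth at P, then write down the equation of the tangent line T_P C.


Tangent line at P: -6*x - 6 = 0.

Step 1: f(-1, 1) = 0, so P lies on C.
Step 2: partial derivatives
  f_x(x, y) = 4*x - y - 1, f_y(x, y) = -x - 1.
  f_x(P) = -6, f_y(P) = 0 (gradient nonzero, so P is smooth).
Step 3: tangent line at P: -6·(x − -1) + 0·(y − 1) = 0.
Expanding: -6*x - 6 = 0.


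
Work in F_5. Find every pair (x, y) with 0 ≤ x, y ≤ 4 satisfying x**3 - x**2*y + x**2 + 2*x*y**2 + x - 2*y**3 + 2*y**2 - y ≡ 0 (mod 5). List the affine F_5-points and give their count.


Affine F_5-points: {(0, 0), (0, 2), (0, 4), (3, 1), (3, 2), (4, 1)}; count = 6.

For each of the 25 pairs (x, y) ∈ F_5², evaluate f(x, y) mod 5. Record the zeros.
  x = 0: [0↦0, 1↦4, 2↦0, 3↦1, 4↦0]  zeros at y ∈ {0, 2, 4}
  x = 1: [0↦3, 1↦3, 2↦4, 3↦4, 4↦1]  zeros at y ∈ ∅
  x = 2: [0↦4, 1↦3, 2↦2, 3↦4, 4↦2]  zeros at y ∈ ∅
  x = 3: [0↦4, 1↦0, 2↦0, 3↦2, 4↦4]  zeros at y ∈ {1, 2}
  x = 4: [0↦4, 1↦0, 2↦4, 3↦4, 4↦3]  zeros at y ∈ {1}
Collecting zeros: affine points = {(0, 0), (0, 2), (0, 4), (3, 1), (3, 2), (4, 1)}.
Total count |C(F_5)_aff| = 6.


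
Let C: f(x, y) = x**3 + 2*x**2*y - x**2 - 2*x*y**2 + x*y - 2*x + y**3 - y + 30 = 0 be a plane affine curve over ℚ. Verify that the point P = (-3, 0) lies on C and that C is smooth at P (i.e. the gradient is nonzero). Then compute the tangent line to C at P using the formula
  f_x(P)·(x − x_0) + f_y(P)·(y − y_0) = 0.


Tangent line at P: 31*x + 14*y + 93 = 0.

Step 1: f(-3, 0) = 0, so P lies on C.
Step 2: partial derivatives
  f_x(x, y) = 3*x**2 + 4*x*y - 2*x - 2*y**2 + y - 2, f_y(x, y) = 2*x**2 - 4*x*y + x + 3*y**2 - 1.
  f_x(P) = 31, f_y(P) = 14 (gradient nonzero, so P is smooth).
Step 3: tangent line at P: 31·(x − -3) + 14·(y − 0) = 0.
Expanding: 31*x + 14*y + 93 = 0.


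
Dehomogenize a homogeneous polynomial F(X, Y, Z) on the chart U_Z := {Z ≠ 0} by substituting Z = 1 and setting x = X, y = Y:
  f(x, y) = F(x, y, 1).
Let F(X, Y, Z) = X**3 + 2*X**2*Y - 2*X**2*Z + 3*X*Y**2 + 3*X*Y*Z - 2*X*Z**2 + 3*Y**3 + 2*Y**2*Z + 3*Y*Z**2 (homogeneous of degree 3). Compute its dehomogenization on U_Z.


f(x, y) = x**3 + 2*x**2*y - 2*x**2 + 3*x*y**2 + 3*x*y - 2*x + 3*y**3 + 2*y**2 + 3*y

On U_Z we set Z = 1. Each monomial c·X^i·Y^j·Z^k in F becomes c·x^i·y^j·1^k = c·x^i·y^j.
Substituting Z = 1: F(X, Y, 1) = x**3 + 2*x**2*y - 2*x**2 + 3*x*y**2 + 3*x*y - 2*x + 3*y**3 + 2*y**2 + 3*y.
Note: deg(f) ≤ deg(F) = 3; strict inequality happens when F is divisible by Z (lost terms).


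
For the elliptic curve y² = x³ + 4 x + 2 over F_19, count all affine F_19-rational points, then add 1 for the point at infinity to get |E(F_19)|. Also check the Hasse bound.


Affine points = {(1, 8), (1, 11), (4, 5), (4, 14), (9, 8), (9, 11), (10, 4), (10, 15), (11, 3), (11, 16), (12, 7), (12, 12), (13, 3), (13, 16), (14, 3), (14, 16), (15, 6), (15, 13), (16, 1), (16, 18), (17, 9), (17, 10), (18, 4), (18, 15)}; affine count = 24; |E(F_19)| = 25.

Discriminant check: Δ ∝ 4a³ + 27b² = 4·4³ + 27·2² = 4·64 + 27·4 ≡ 3 (mod 19). Nonzero ⇒ E is nonsingular.
For each x ∈ F_19, compute rhs = x³ + 4·x + 2 mod 19, then count y ∈ F_19 with y² ≡ rhs.
  x = 0: rhs = 2, matching y values: none (0 points).
  x = 1: rhs = 7, matching y values: 8, 11 (2 points).
  x = 2: rhs = 18, matching y values: none (0 points).
  x = 3: rhs = 3, matching y values: none (0 points).
  x = 4: rhs = 6, matching y values: 5, 14 (2 points).
  x = 5: rhs = 14, matching y values: none (0 points).
  x = 6: rhs = 14, matching y values: none (0 points).
  x = 7: rhs = 12, matching y values: none (0 points).
  x = 8: rhs = 14, matching y values: none (0 points).
  x = 9: rhs = 7, matching y values: 8, 11 (2 points).
  x = 10: rhs = 16, matching y values: 4, 15 (2 points).
  x = 11: rhs = 9, matching y values: 3, 16 (2 points).
  x = 12: rhs = 11, matching y values: 7, 12 (2 points).
  x = 13: rhs = 9, matching y values: 3, 16 (2 points).
  x = 14: rhs = 9, matching y values: 3, 16 (2 points).
  x = 15: rhs = 17, matching y values: 6, 13 (2 points).
  x = 16: rhs = 1, matching y values: 1, 18 (2 points).
  x = 17: rhs = 5, matching y values: 9, 10 (2 points).
  x = 18: rhs = 16, matching y values: 4, 15 (2 points).
Total affine count: 24.
Full point count |E(F_19)| = 24 + 1 = 25.
Hasse bound: |25 − (19+1)| = |5| = 5 ≤ 2√19 ≈ 8.7178 ✓.


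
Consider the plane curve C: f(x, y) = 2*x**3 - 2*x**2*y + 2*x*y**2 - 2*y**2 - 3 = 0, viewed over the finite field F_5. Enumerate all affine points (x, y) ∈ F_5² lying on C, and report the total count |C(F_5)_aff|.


Affine F_5-points: {(0, 1), (0, 4), (1, 2), (2, 2), (4, 0), (4, 2)}; count = 6.

For each of the 25 pairs (x, y) ∈ F_5², evaluate f(x, y) mod 5. Record the zeros.
  x = 0: [0↦2, 1↦0, 2↦4, 3↦4, 4↦0]  zeros at y ∈ {1, 4}
  x = 1: [0↦4, 1↦2, 2↦0, 3↦3, 4↦1]  zeros at y ∈ {2}
  x = 2: [0↦3, 1↦2, 2↦0, 3↦2, 4↦3]  zeros at y ∈ {2}
  x = 3: [0↦1, 1↦2, 2↦1, 3↦3, 4↦3]  zeros at y ∈ ∅
  x = 4: [0↦0, 1↦4, 2↦0, 3↦3, 4↦3]  zeros at y ∈ {0, 2}
Collecting zeros: affine points = {(0, 1), (0, 4), (1, 2), (2, 2), (4, 0), (4, 2)}.
Total count |C(F_5)_aff| = 6.


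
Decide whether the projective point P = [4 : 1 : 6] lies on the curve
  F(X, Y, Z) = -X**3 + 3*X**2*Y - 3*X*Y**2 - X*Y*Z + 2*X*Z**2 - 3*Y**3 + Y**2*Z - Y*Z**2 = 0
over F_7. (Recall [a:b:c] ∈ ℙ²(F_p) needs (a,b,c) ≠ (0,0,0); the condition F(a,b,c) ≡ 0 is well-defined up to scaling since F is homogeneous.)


F(4,1,6) ≡ 0 (mod 7); P is on the curve.

Evaluate F(4, 1, 6) term-by-term (mod 7).
  -X**3 ↦ -1·64·1·1 = -64
  3*X**2*Y ↦ 3·16·1·1 = 48
  -3*X*Y**2 ↦ -3·4·1·1 = -12
  -X*Y*Z ↦ -1·4·1·6 = -24
  2*X*Z**2 ↦ 2·4·1·36 = 288
  -3*Y**3 ↦ -3·1·1·1 = -3
  Y**2*Z ↦ 1·1·1·6 = 6
  -Y*Z**2 ↦ -1·1·1·36 = -36
Sum: F(4, 1, 6) = (-64) + (48) + (-12) + (-24) + (288) + (-3) + (6) + (-36) = 203.
Reducing mod 7: 203 ≡ 0 (mod 7).
Since F(a, b, c) ≡ 0 (mod 7), P lies on the curve.


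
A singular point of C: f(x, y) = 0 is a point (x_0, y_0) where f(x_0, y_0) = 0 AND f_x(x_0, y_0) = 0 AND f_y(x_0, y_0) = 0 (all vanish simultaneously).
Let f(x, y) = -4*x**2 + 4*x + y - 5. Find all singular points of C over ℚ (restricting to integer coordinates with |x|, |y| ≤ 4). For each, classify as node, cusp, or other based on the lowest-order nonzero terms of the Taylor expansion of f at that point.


No singular points in the scanned grid; C is smooth there.

Compute partial derivatives:
  f_x = 4 - 8*x.
  f_y = 1.
f_y = 1 is a nonzero constant, so f_y never vanishes: no point (x, y) can satisfy f = f_x = f_y = 0. In particular no (x, y) ∈ {−4, ..., 4}² is singular; the curve is smooth.


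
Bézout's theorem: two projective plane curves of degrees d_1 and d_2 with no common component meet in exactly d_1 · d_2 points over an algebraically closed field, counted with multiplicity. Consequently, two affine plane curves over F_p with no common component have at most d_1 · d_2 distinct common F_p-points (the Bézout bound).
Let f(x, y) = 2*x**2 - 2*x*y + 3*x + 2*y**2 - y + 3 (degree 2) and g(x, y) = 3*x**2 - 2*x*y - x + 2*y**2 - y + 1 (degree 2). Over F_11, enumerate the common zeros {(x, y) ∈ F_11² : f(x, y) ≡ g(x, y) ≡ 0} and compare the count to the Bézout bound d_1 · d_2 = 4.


Common zeros: ∅; count = 0; Bézout bound = 4.

deg(f) = 2, deg(g) = 2, so Bézout bound = 4.
Scan x ∈ F_11. For each x, list the y ∈ F_11 with f(x, y) ≡ 0 and those with g(x, y) ≡ 0 (mod 11); the common zeros in that column are the intersection.
  x = 0: f ≡ 0 at y ∈ ∅; g ≡ 0 at y ∈ {8, 9}; common: ∅.
  x = 1: f ≡ 0 at y ∈ {9}; g ≡ 0 at y ∈ ∅; common: ∅.
  x = 2: f ≡ 0 at y ∈ ∅; g ≡ 0 at y ∈ {0, 8}; common: ∅.
  x = 3: f ≡ 0 at y ∈ ∅; g ≡ 0 at y ∈ {3, 6}; common: ∅.
  x = 4: f ≡ 0 at y ∈ ∅; g ≡ 0 at y ∈ ∅; common: ∅.
  x = 5: f ≡ 0 at y ∈ ∅; g ≡ 0 at y ∈ {5, 6}; common: ∅.
  x = 6: f ≡ 0 at y ∈ ∅; g ≡ 0 at y ∈ {5, 7}; common: ∅.
  x = 7: f ≡ 0 at y ∈ ∅; g ≡ 0 at y ∈ ∅; common: ∅.
  x = 8: f ≡ 0 at y ∈ ∅; g ≡ 0 at y ∈ ∅; common: ∅.
  x = 9: f ≡ 0 at y ∈ ∅; g ≡ 0 at y ∈ ∅; common: ∅.
  x = 10: f ≡ 0 at y ∈ ∅; g ≡ 0 at y ∈ {7, 9}; common: ∅.
Collecting: common zeros = ∅, so the count is 0.
Comparison with the Bézout bound: 0 ≤ 4 = deg(f)·deg(g), as expected for curves with no common component (the affine F_11-count falls short of the bound because intersections may lie at infinity, over extension fields, or carry multiplicity).


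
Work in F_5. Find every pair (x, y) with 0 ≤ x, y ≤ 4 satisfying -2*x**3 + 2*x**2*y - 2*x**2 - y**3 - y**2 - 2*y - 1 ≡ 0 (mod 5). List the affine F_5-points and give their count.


Affine F_5-points: {(0, 1), (1, 0), (1, 4), (2, 0), (2, 2)}; count = 5.

For each of the 25 pairs (x, y) ∈ F_5², evaluate f(x, y) mod 5. Record the zeros.
  x = 0: [0↦4, 1↦0, 2↦3, 3↦2, 4↦1]  zeros at y ∈ {1}
  x = 1: [0↦0, 1↦3, 2↦3, 3↦4, 4↦0]  zeros at y ∈ {0, 4}
  x = 2: [0↦0, 1↦4, 2↦0, 3↦2, 4↦4]  zeros at y ∈ {0, 2}
  x = 3: [0↦2, 1↦1, 2↦2, 3↦4, 4↦1]  zeros at y ∈ ∅
  x = 4: [0↦4, 1↦2, 2↦2, 3↦3, 4↦4]  zeros at y ∈ ∅
Collecting zeros: affine points = {(0, 1), (1, 0), (1, 4), (2, 0), (2, 2)}.
Total count |C(F_5)_aff| = 5.


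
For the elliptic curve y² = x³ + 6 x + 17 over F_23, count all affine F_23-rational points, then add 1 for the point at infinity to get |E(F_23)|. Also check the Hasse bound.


Affine points = {(1, 1), (1, 22), (3, 4), (3, 19), (4, 6), (4, 17), (6, 4), (6, 19), (8, 5), (8, 18), (9, 8), (9, 15), (12, 0), (14, 4), (14, 19), (15, 3), (15, 20), (16, 0), (17, 8), (17, 15), (18, 0), (20, 8), (20, 15)}; affine count = 23; |E(F_23)| = 24.

Discriminant check: Δ ∝ 4a³ + 27b² = 4·6³ + 27·17² = 4·216 + 27·289 ≡ 19 (mod 23). Nonzero ⇒ E is nonsingular.
For each x ∈ F_23, compute rhs = x³ + 6·x + 17 mod 23, then count y ∈ F_23 with y² ≡ rhs.
  x = 0: rhs = 17, matching y values: none (0 points).
  x = 1: rhs = 1, matching y values: 1, 22 (2 points).
  x = 2: rhs = 14, matching y values: none (0 points).
  x = 3: rhs = 16, matching y values: 4, 19 (2 points).
  x = 4: rhs = 13, matching y values: 6, 17 (2 points).
  x = 5: rhs = 11, matching y values: none (0 points).
  x = 6: rhs = 16, matching y values: 4, 19 (2 points).
  x = 7: rhs = 11, matching y values: none (0 points).
  x = 8: rhs = 2, matching y values: 5, 18 (2 points).
  x = 9: rhs = 18, matching y values: 8, 15 (2 points).
  x = 10: rhs = 19, matching y values: none (0 points).
  x = 11: rhs = 11, matching y values: none (0 points).
  x = 12: rhs = 0, matching y values: 0 (1 points).
  x = 13: rhs = 15, matching y values: none (0 points).
  x = 14: rhs = 16, matching y values: 4, 19 (2 points).
  x = 15: rhs = 9, matching y values: 3, 20 (2 points).
  x = 16: rhs = 0, matching y values: 0 (1 points).
  x = 17: rhs = 18, matching y values: 8, 15 (2 points).
  x = 18: rhs = 0, matching y values: 0 (1 points).
  x = 19: rhs = 21, matching y values: none (0 points).
  x = 20: rhs = 18, matching y values: 8, 15 (2 points).
  x = 21: rhs = 20, matching y values: none (0 points).
  x = 22: rhs = 10, matching y values: none (0 points).
Total affine count: 23.
Full point count |E(F_23)| = 23 + 1 = 24.
Hasse bound: |24 − (23+1)| = |0| = 0 ≤ 2√23 ≈ 9.5917 ✓.


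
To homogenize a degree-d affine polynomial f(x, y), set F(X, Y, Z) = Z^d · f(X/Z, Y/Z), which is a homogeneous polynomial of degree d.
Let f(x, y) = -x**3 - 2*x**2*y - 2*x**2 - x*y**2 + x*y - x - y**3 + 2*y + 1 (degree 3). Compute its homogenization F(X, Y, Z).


F(X, Y, Z) = -X**3 - 2*X**2*Y - 2*X**2*Z - X*Y**2 + X*Y*Z - X*Z**2 - Y**3 + 2*Y*Z**2 + Z**3

deg(f) = 3.
Substitute x = X/Z, y = Y/Z into f, then multiply by Z^3.
  monomial -1·x^3·y^0 ↦ -1·X^3·Y^0·Z^0.
  monomial -2·x^2·y^1 ↦ -2·X^2·Y^1·Z^0.
  monomial -2·x^2·y^0 ↦ -2·X^2·Y^0·Z^1.
  monomial -1·x^1·y^2 ↦ -1·X^1·Y^2·Z^0.
  monomial 1·x^1·y^1 ↦ 1·X^1·Y^1·Z^1.
  monomial -1·x^1·y^0 ↦ -1·X^1·Y^0·Z^2.
  monomial -1·x^0·y^3 ↦ -1·X^0·Y^3·Z^0.
  monomial 2·x^0·y^1 ↦ 2·X^0·Y^1·Z^2.
  monomial 1·x^0·y^0 ↦ 1·X^0·Y^0·Z^3.
Collecting: F(X, Y, Z) = -X**3 - 2*X**2*Y - 2*X**2*Z - X*Y**2 + X*Y*Z - X*Z**2 - Y**3 + 2*Y*Z**2 + Z**3.


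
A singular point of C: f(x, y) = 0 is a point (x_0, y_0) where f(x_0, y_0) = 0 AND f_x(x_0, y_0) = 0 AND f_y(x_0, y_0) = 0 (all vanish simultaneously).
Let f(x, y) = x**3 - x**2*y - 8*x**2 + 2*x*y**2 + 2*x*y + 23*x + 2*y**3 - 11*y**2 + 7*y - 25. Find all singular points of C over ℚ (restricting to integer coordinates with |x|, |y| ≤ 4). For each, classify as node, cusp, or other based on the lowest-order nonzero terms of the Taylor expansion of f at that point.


Singular points: {(3, 1)}; classification: cusp.

Compute partial derivatives:
  f_x = 3*x**2 - 2*x*y - 16*x + 2*y**2 + 2*y + 23.
  f_y = -x**2 + 4*x*y + 2*x + 6*y**2 - 22*y + 7.
Scan x_0 ∈ {−4, ..., 4}. For each x_0, f_y(x_0, y) is a polynomial in y; find its integer roots y ∈ {−4, ..., 4}, then test f_x and f at those candidates.
  x = -4: f_y(-4, y) = 6*y**2 - 38*y - 17; no integer root y with |y| ≤ 4.
  x = -3: f_y(-3, y) = 6*y**2 - 34*y - 8; no integer root y with |y| ≤ 4.
  x = -2: f_y(-2, y) = 6*y**2 - 30*y - 1; no integer root y with |y| ≤ 4.
  x = -1: f_y(-1, y) = 6*y**2 - 26*y + 4; no integer root y with |y| ≤ 4.
  x = 0: f_y(0, y) = 6*y**2 - 22*y + 7; no integer root y with |y| ≤ 4.
  x = 1: f_y(1, y) = 6*y**2 - 18*y + 8; no integer root y with |y| ≤ 4.
  x = 2: f_y(2, y) = 6*y**2 - 14*y + 7; no integer root y with |y| ≤ 4.
  x = 3: f_y(3, y) = 6*y**2 - 10*y + 4; vanishes at y ∈ {1}. (3, 1): f_x = 0, f = 0 — SINGULAR.
  x = 4: f_y(4, y) = 6*y**2 - 6*y - 1; no integer root y with |y| ≤ 4.
Only singular point on the grid: (3, 1).
Classify: substitute x = 3 + u, y = 1 + v and expand: f = u**3 - u**2*v + 2*u*v**2 + 2*v**3 + v**2.
No constant or linear terms (consistent with a singular point). Quadratic part: v**2. Cubic part: u**3 - u**2*v + 2*u*v**2 + 2*v**3.
The quadratic part v**2 is a perfect square, so there is a single (double) tangent line v = 0, i.e. y = 1. Restricting the cubic part to that line (v = 0) leaves u**3 ≠ 0, so f is not divisible by v and the branch is v² ≈ -u**3 to lowest order — this is a cusp.
Classification: cusp.
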